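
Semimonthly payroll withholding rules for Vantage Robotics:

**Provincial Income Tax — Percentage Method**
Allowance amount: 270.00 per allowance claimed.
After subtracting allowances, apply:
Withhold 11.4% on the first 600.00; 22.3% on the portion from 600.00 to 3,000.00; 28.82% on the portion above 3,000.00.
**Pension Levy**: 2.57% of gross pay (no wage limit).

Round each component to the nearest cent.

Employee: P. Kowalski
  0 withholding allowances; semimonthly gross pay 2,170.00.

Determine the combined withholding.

474.28

Provincial Income Tax: taxable = 2,170.00
  68.40 + 22.3% × (2,170.00 − 600.00) = 68.40 + 22.3% × 1,570.00 = 418.51
Pension Levy: 2.57% × 2,170.00 = 55.77
Total: 418.51 + 55.77 = 474.28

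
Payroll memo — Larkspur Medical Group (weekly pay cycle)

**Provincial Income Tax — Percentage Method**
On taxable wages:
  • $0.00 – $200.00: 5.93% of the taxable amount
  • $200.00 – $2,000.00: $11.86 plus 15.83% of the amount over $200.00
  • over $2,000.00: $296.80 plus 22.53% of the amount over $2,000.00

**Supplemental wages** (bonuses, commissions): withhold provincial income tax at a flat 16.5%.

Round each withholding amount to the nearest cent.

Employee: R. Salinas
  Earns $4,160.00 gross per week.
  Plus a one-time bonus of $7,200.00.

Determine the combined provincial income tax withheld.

Provincial Income Tax: taxable = $4,160.00
  $296.80 + 22.53% × ($4,160.00 − $2,000.00) = $296.80 + 22.53% × $2,160.00 = $783.45
Supplemental (16.5% flat on bonus): 16.5% × $7,200.00 = $1,188.00
Total provincial income tax: $783.45 + $1,188.00 = $1,971.45

$1,971.45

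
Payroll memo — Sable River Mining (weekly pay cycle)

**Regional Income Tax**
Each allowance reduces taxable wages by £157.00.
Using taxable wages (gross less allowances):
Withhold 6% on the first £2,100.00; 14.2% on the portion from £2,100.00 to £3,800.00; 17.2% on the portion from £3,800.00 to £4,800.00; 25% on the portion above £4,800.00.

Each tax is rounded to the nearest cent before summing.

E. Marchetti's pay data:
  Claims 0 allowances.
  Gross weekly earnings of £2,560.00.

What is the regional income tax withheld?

Regional Income Tax: taxable = £2,560.00
  £126.00 + 14.2% × (£2,560.00 − £2,100.00) = £126.00 + 14.2% × £460.00 = £191.32

£191.32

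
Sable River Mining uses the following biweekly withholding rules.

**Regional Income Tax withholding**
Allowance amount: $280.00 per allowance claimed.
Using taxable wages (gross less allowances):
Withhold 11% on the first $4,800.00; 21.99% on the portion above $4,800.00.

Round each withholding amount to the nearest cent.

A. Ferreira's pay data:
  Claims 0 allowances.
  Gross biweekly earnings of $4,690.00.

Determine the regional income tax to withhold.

Regional Income Tax: taxable = $4,690.00
  11% × $4,690.00 = $515.90

$515.90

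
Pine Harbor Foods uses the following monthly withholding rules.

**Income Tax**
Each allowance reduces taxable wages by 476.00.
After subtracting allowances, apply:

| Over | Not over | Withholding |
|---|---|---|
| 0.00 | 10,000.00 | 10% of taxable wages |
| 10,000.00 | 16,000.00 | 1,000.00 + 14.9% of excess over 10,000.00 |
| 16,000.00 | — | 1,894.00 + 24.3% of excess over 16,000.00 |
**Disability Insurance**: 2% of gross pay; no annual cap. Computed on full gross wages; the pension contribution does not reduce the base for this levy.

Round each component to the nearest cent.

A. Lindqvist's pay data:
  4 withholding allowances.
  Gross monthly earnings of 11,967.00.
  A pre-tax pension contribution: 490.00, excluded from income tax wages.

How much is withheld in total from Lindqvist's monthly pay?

1,196.64

Income Tax: taxable = 11,967.00 − 490.00 − 4×476.00 = 9,573.00
  10% × 9,573.00 = 957.30
Disability Insurance: 2% × 11,967.00 = 239.34
Total: 957.30 + 239.34 = 1,196.64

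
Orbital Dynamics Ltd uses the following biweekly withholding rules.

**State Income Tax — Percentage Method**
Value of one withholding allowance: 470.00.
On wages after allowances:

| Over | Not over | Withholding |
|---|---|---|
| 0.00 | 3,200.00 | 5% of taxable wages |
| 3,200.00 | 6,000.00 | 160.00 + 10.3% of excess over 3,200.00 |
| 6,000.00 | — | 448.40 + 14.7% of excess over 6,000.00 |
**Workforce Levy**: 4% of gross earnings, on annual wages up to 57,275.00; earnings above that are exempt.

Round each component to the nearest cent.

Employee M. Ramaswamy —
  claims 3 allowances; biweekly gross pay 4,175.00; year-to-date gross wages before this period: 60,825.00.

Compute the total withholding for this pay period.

138.25

State Income Tax: taxable = 4,175.00 − 3×470.00 = 2,765.00
  5% × 2,765.00 = 138.25
Workforce Levy: YTD 60,825.00 ≥ cap 57,275.00 → 0.00
Total: 138.25 + 0.00 = 138.25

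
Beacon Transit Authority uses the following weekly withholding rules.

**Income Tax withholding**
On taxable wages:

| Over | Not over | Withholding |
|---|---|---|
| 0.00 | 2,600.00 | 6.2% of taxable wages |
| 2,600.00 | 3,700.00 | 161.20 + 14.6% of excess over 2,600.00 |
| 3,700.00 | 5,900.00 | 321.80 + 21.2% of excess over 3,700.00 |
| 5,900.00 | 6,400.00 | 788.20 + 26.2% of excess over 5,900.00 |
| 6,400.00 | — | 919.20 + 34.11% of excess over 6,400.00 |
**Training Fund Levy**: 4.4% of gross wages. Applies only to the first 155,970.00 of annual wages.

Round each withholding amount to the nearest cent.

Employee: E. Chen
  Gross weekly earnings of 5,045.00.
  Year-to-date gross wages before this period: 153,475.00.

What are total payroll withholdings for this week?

716.72

Income Tax: taxable = 5,045.00
  321.80 + 21.2% × (5,045.00 − 3,700.00) = 321.80 + 21.2% × 1,345.00 = 606.94
Training Fund Levy: cap 155,970.00 − YTD 153,475.00 = 2,495.00 subject; 4.4% × 2,495.00 = 109.78
Total: 606.94 + 109.78 = 716.72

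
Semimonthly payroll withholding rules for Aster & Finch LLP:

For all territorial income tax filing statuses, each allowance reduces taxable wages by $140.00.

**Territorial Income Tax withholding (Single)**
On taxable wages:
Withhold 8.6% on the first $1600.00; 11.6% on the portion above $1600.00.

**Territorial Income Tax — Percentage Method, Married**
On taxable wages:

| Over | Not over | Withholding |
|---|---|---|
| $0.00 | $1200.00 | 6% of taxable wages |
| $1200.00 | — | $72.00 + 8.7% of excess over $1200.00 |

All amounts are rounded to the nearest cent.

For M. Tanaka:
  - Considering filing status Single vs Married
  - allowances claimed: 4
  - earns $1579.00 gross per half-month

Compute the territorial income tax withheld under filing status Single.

Territorial Income Tax (Single): taxable = $1579.00 − 4×$140.00 = $1019.00
  8.6% × $1019.00 = $87.63

$87.63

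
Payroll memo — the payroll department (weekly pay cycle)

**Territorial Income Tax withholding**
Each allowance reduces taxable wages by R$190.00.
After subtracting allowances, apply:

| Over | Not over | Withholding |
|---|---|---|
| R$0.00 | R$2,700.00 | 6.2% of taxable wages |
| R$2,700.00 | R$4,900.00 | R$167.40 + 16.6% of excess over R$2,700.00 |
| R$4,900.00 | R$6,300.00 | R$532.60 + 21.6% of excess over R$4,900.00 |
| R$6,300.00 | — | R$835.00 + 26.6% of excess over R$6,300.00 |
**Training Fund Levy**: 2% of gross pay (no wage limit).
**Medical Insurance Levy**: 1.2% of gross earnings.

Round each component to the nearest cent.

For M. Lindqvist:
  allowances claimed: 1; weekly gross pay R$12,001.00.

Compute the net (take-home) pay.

Territorial Income Tax: taxable = R$12,001.00 − 1×R$190.00 = R$11,811.00
  R$835.00 + 26.6% × (R$11,811.00 − R$6,300.00) = R$835.00 + 26.6% × R$5,511.00 = R$2,300.93
Training Fund Levy: 2% × R$12,001.00 = R$240.02
Medical Insurance Levy: 1.2% × R$12,001.00 = R$144.01
Total withheld: R$2,300.93 + R$240.02 + R$144.01 = R$2,684.96
Net pay: R$12,001.00 − R$2,684.96 = R$9,316.04

R$9,316.04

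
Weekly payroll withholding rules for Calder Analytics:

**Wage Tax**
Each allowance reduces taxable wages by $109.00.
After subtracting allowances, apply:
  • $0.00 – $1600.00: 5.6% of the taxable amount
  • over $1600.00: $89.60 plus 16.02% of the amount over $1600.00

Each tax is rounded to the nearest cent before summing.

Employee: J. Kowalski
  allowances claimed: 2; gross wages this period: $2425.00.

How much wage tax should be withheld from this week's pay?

$186.84

Wage Tax: taxable = $2425.00 − 2×$109.00 = $2207.00
  $89.60 + 16.02% × ($2207.00 − $1600.00) = $89.60 + 16.02% × $607.00 = $186.84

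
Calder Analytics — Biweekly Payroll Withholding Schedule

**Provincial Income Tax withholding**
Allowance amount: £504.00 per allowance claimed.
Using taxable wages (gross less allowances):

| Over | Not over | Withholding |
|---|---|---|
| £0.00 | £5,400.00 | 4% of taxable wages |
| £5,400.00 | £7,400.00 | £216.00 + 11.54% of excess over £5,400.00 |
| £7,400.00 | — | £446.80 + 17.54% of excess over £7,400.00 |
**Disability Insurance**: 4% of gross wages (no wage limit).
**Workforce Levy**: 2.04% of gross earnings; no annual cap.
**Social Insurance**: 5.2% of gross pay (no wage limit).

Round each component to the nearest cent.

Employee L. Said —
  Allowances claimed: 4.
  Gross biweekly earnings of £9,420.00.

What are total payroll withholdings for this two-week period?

£1,506.31

Provincial Income Tax: taxable = £9,420.00 − 4×£504.00 = £7,404.00
  £446.80 + 17.54% × (£7,404.00 − £7,400.00) = £446.80 + 17.54% × £4.00 = £447.50
Disability Insurance: 4% × £9,420.00 = £376.80
Workforce Levy: 2.04% × £9,420.00 = £192.17
Social Insurance: 5.2% × £9,420.00 = £489.84
Total: £447.50 + £376.80 + £192.17 + £489.84 = £1,506.31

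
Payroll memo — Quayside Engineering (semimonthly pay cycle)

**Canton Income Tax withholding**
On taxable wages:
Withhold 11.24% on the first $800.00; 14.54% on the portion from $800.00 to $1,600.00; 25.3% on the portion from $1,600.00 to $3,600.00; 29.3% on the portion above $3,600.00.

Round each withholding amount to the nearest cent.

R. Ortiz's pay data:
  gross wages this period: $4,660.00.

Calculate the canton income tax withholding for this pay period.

$1,022.82

Canton Income Tax: taxable = $4,660.00
  $712.24 + 29.3% × ($4,660.00 − $3,600.00) = $712.24 + 29.3% × $1,060.00 = $1,022.82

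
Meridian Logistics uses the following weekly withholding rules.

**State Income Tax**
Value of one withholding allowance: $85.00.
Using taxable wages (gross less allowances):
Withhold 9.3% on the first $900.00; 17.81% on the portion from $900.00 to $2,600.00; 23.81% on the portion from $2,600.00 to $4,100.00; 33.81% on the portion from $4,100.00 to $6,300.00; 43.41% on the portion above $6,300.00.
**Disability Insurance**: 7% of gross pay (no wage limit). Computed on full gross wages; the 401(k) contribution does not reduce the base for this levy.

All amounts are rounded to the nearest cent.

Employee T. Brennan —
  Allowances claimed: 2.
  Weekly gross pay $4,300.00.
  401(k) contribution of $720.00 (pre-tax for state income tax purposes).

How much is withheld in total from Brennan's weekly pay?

State Income Tax: taxable = $4,300.00 − $720.00 − 2×$85.00 = $3,410.00
  $386.47 + 23.81% × ($3,410.00 − $2,600.00) = $386.47 + 23.81% × $810.00 = $579.33
Disability Insurance: 7% × $4,300.00 = $301.00
Total: $579.33 + $301.00 = $880.33

$880.33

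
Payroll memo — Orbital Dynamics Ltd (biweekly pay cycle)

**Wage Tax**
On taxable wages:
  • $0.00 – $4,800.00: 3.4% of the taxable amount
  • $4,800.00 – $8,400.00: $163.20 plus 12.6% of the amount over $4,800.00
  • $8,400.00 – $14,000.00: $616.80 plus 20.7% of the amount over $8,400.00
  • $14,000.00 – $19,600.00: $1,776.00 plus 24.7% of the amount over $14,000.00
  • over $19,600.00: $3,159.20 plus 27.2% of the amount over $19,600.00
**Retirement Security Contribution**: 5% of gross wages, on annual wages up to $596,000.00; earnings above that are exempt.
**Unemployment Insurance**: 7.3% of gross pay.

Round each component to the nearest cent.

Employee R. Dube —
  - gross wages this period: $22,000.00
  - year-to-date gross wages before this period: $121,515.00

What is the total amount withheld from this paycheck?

Wage Tax: taxable = $22,000.00
  $3,159.20 + 27.2% × ($22,000.00 − $19,600.00) = $3,159.20 + 27.2% × $2,400.00 = $3,812.00
Retirement Security Contribution: 5% × $22,000.00 = $1,100.00
Unemployment Insurance: 7.3% × $22,000.00 = $1,606.00
Total: $3,812.00 + $1,100.00 + $1,606.00 = $6,518.00

$6,518.00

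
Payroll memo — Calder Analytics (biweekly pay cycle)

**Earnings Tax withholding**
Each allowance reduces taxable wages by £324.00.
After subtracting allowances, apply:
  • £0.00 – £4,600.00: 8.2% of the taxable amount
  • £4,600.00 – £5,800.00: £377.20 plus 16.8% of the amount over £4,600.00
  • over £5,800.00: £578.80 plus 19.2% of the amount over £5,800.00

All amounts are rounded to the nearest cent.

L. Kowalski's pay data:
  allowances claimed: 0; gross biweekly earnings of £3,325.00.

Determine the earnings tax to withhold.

Earnings Tax: taxable = £3,325.00
  8.2% × £3,325.00 = £272.65

£272.65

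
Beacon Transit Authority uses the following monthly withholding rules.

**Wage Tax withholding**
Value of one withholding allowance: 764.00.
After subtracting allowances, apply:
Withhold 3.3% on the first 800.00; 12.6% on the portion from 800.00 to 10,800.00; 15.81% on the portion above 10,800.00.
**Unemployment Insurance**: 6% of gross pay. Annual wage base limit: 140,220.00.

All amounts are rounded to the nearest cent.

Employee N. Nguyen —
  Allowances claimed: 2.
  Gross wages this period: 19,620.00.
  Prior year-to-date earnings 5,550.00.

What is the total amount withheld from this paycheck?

3,616.47

Wage Tax: taxable = 19,620.00 − 2×764.00 = 18,092.00
  1,286.40 + 15.81% × (18,092.00 − 10,800.00) = 1,286.40 + 15.81% × 7,292.00 = 2,439.27
Unemployment Insurance: 6% × 19,620.00 = 1,177.20
Total: 2,439.27 + 1,177.20 = 3,616.47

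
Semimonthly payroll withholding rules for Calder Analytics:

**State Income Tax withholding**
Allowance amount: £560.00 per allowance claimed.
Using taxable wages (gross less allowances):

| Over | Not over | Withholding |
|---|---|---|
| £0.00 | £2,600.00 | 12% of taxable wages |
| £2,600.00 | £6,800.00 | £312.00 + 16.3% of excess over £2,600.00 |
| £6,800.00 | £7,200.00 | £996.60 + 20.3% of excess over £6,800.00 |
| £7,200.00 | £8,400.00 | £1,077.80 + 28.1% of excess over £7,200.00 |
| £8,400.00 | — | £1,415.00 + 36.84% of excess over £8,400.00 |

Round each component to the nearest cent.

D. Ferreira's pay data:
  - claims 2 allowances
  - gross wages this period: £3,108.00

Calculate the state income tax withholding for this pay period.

State Income Tax: taxable = £3,108.00 − 2×£560.00 = £1,988.00
  12% × £1,988.00 = £238.56

£238.56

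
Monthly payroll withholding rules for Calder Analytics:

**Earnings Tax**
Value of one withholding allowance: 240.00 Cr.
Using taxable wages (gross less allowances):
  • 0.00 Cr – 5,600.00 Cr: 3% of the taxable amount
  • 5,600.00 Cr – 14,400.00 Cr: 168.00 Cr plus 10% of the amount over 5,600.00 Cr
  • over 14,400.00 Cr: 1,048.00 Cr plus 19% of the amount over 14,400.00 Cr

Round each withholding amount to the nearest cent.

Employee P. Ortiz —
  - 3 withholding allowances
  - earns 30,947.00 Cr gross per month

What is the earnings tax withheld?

Earnings Tax: taxable = 30,947.00 Cr − 3×240.00 Cr = 30,227.00 Cr
  1,048.00 Cr + 19% × (30,227.00 Cr − 14,400.00 Cr) = 1,048.00 Cr + 19% × 15,827.00 Cr = 4,055.13 Cr

4,055.13 Cr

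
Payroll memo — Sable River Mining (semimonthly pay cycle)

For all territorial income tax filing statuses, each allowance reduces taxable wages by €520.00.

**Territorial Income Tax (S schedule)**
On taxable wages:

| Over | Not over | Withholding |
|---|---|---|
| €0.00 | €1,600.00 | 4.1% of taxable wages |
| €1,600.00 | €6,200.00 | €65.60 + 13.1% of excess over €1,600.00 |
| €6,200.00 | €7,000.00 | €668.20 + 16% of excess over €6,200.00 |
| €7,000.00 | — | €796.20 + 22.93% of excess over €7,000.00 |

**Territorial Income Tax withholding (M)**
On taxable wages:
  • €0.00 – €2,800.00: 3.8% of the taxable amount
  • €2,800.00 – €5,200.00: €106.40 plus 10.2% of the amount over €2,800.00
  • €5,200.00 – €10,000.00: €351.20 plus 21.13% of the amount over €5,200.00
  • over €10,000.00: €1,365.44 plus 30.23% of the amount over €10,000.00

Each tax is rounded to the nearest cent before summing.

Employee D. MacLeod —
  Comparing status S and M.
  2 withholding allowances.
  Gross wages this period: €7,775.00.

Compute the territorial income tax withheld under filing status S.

Territorial Income Tax (S): taxable = €7,775.00 − 2×€520.00 = €6,735.00
  €668.20 + 16% × (€6,735.00 − €6,200.00) = €668.20 + 16% × €535.00 = €753.80

€753.80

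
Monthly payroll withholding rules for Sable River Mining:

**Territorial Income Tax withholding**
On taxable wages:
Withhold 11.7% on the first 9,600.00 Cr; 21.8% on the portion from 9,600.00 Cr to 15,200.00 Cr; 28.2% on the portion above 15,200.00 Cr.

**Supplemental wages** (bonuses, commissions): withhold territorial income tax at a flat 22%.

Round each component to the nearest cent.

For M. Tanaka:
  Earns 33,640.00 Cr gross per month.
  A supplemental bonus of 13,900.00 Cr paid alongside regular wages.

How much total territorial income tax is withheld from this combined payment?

10,602.08 Cr

Territorial Income Tax: taxable = 33,640.00 Cr
  2,344.00 Cr + 28.2% × (33,640.00 Cr − 15,200.00 Cr) = 2,344.00 Cr + 28.2% × 18,440.00 Cr = 7,544.08 Cr
Supplemental (22% flat on bonus): 22% × 13,900.00 Cr = 3,058.00 Cr
Total territorial income tax: 7,544.08 Cr + 3,058.00 Cr = 10,602.08 Cr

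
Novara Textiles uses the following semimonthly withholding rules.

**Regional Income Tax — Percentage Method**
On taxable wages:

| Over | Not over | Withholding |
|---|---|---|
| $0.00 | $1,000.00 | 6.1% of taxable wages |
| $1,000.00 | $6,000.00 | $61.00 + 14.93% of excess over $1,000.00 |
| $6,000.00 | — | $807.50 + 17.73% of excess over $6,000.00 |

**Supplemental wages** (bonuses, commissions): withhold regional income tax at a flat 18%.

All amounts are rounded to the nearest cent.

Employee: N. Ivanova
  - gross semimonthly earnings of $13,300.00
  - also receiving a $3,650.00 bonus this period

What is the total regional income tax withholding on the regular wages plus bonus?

$2,758.79

Regional Income Tax: taxable = $13,300.00
  $807.50 + 17.73% × ($13,300.00 − $6,000.00) = $807.50 + 17.73% × $7,300.00 = $2,101.79
Supplemental (18% flat on bonus): 18% × $3,650.00 = $657.00
Total regional income tax: $2,101.79 + $657.00 = $2,758.79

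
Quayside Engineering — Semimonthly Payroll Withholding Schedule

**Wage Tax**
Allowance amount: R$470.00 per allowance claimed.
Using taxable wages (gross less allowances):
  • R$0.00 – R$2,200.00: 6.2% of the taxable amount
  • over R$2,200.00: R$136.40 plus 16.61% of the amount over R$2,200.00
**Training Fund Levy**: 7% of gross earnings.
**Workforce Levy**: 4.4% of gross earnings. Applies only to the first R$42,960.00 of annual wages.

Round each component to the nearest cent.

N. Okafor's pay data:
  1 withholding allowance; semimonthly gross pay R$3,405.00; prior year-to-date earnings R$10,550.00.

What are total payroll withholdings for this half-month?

R$646.65

Wage Tax: taxable = R$3,405.00 − 1×R$470.00 = R$2,935.00
  R$136.40 + 16.61% × (R$2,935.00 − R$2,200.00) = R$136.40 + 16.61% × R$735.00 = R$258.48
Training Fund Levy: 7% × R$3,405.00 = R$238.35
Workforce Levy: 4.4% × R$3,405.00 = R$149.82
Total: R$258.48 + R$238.35 + R$149.82 = R$646.65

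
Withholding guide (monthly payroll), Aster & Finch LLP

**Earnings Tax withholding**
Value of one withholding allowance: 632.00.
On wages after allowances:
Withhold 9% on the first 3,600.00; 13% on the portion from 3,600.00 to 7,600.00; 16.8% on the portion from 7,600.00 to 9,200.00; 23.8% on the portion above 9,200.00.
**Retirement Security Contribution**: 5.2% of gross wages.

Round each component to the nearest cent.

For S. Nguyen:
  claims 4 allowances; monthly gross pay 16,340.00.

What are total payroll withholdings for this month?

3,060.14

Earnings Tax: taxable = 16,340.00 − 4×632.00 = 13,812.00
  1,112.80 + 23.8% × (13,812.00 − 9,200.00) = 1,112.80 + 23.8% × 4,612.00 = 2,210.46
Retirement Security Contribution: 5.2% × 16,340.00 = 849.68
Total: 2,210.46 + 849.68 = 3,060.14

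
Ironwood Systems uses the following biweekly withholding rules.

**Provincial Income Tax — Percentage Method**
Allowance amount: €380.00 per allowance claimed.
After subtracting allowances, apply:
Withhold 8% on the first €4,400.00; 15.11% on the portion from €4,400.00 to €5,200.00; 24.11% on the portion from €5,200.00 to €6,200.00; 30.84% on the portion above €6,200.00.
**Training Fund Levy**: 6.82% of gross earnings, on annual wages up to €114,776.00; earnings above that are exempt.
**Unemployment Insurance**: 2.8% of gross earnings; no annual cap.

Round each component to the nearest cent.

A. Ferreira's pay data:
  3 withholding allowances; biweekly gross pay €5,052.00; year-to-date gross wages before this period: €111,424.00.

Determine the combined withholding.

€683.03

Provincial Income Tax: taxable = €5,052.00 − 3×€380.00 = €3,912.00
  8% × €3,912.00 = €312.96
Training Fund Levy: cap €114,776.00 − YTD €111,424.00 = €3,352.00 subject; 6.82% × €3,352.00 = €228.61
Unemployment Insurance: 2.8% × €5,052.00 = €141.46
Total: €312.96 + €228.61 + €141.46 = €683.03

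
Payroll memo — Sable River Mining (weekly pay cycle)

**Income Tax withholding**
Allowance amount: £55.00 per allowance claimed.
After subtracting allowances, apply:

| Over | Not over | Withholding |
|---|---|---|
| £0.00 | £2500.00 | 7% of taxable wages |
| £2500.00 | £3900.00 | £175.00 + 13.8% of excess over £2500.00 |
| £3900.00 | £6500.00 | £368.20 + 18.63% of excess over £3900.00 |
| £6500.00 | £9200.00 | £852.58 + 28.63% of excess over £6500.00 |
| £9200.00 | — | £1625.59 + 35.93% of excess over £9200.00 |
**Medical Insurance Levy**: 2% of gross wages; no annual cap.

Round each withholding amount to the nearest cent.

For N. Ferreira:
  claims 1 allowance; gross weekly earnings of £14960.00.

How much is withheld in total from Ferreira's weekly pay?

£3974.60

Income Tax: taxable = £14960.00 − 1×£55.00 = £14905.00
  £1625.59 + 35.93% × (£14905.00 − £9200.00) = £1625.59 + 35.93% × £5705.00 = £3675.40
Medical Insurance Levy: 2% × £14960.00 = £299.20
Total: £3675.40 + £299.20 = £3974.60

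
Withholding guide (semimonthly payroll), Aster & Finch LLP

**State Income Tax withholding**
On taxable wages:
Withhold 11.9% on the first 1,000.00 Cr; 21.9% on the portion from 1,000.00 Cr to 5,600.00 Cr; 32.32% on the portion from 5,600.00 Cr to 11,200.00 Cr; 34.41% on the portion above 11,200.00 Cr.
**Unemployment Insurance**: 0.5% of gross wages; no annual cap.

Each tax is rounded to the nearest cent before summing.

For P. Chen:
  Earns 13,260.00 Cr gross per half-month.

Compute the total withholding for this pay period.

State Income Tax: taxable = 13,260.00 Cr
  2,936.32 Cr + 34.41% × (13,260.00 Cr − 11,200.00 Cr) = 2,936.32 Cr + 34.41% × 2,060.00 Cr = 3,645.17 Cr
Unemployment Insurance: 0.5% × 13,260.00 Cr = 66.30 Cr
Total: 3,645.17 Cr + 66.30 Cr = 3,711.47 Cr

3,711.47 Cr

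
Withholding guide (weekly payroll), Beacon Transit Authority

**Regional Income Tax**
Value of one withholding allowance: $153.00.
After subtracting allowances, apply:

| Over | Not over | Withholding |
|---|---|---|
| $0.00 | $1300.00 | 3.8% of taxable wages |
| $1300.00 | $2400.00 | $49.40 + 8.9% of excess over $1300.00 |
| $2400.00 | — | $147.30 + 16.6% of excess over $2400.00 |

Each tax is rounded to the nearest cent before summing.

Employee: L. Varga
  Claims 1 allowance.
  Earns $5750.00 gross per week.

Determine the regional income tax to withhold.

$678.00

Regional Income Tax: taxable = $5750.00 − 1×$153.00 = $5597.00
  $147.30 + 16.6% × ($5597.00 − $2400.00) = $147.30 + 16.6% × $3197.00 = $678.00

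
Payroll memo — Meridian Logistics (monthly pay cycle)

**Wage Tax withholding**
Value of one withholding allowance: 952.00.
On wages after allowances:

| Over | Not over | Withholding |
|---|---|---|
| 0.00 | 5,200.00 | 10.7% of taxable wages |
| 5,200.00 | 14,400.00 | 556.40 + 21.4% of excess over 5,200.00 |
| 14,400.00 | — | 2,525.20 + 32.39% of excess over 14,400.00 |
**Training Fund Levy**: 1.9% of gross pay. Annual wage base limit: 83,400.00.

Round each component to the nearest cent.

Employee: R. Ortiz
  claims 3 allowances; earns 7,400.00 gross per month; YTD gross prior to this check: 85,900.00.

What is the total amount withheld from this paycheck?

486.21

Wage Tax: taxable = 7,400.00 − 3×952.00 = 4,544.00
  10.7% × 4,544.00 = 486.21
Training Fund Levy: YTD 85,900.00 ≥ cap 83,400.00 → 0.00
Total: 486.21 + 0.00 = 486.21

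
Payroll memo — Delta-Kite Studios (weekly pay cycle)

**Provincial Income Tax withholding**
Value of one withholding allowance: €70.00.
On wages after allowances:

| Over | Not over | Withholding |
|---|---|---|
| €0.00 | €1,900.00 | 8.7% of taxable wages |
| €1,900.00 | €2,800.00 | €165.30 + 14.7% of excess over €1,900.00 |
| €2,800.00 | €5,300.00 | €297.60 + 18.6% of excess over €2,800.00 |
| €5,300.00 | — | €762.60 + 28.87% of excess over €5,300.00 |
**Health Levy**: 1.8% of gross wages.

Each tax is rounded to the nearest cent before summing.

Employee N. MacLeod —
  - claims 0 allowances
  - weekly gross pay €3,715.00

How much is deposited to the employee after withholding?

Provincial Income Tax: taxable = €3,715.00
  €297.60 + 18.6% × (€3,715.00 − €2,800.00) = €297.60 + 18.6% × €915.00 = €467.79
Health Levy: 1.8% × €3,715.00 = €66.87
Total withheld: €467.79 + €66.87 = €534.66
Net pay: €3,715.00 − €534.66 = €3,180.34

€3,180.34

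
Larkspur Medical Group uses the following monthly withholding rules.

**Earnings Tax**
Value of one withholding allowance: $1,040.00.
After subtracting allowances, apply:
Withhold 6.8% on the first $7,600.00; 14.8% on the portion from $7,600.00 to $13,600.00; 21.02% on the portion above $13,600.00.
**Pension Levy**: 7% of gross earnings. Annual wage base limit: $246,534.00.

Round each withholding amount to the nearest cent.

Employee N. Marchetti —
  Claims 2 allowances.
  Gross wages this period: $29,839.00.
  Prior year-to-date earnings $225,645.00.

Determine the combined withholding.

$5,843.25

Earnings Tax: taxable = $29,839.00 − 2×$1,040.00 = $27,759.00
  $1,404.80 + 21.02% × ($27,759.00 − $13,600.00) = $1,404.80 + 21.02% × $14,159.00 = $4,381.02
Pension Levy: cap $246,534.00 − YTD $225,645.00 = $20,889.00 subject; 7% × $20,889.00 = $1,462.23
Total: $4,381.02 + $1,462.23 = $5,843.25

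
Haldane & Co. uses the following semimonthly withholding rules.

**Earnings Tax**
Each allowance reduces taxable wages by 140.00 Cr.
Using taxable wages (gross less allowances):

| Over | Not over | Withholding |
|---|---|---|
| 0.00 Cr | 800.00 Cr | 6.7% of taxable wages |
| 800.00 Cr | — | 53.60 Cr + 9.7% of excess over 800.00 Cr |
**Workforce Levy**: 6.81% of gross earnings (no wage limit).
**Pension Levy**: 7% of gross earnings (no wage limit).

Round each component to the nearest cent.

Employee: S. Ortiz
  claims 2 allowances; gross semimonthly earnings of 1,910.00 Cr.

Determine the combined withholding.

397.88 Cr

Earnings Tax: taxable = 1,910.00 Cr − 2×140.00 Cr = 1,630.00 Cr
  53.60 Cr + 9.7% × (1,630.00 Cr − 800.00 Cr) = 53.60 Cr + 9.7% × 830.00 Cr = 134.11 Cr
Workforce Levy: 6.81% × 1,910.00 Cr = 130.07 Cr
Pension Levy: 7% × 1,910.00 Cr = 133.70 Cr
Total: 134.11 Cr + 130.07 Cr + 133.70 Cr = 397.88 Cr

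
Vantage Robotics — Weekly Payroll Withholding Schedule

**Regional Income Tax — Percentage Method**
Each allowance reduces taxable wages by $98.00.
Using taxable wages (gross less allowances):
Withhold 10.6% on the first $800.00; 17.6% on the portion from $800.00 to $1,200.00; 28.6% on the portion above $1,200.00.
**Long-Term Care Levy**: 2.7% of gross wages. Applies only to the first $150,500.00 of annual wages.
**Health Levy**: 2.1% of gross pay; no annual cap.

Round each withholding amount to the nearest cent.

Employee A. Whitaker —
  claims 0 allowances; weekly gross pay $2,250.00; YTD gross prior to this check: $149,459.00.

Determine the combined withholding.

Regional Income Tax: taxable = $2,250.00
  $155.20 + 28.6% × ($2,250.00 − $1,200.00) = $155.20 + 28.6% × $1,050.00 = $455.50
Long-Term Care Levy: cap $150,500.00 − YTD $149,459.00 = $1,041.00 subject; 2.7% × $1,041.00 = $28.11
Health Levy: 2.1% × $2,250.00 = $47.25
Total: $455.50 + $28.11 + $47.25 = $530.86

$530.86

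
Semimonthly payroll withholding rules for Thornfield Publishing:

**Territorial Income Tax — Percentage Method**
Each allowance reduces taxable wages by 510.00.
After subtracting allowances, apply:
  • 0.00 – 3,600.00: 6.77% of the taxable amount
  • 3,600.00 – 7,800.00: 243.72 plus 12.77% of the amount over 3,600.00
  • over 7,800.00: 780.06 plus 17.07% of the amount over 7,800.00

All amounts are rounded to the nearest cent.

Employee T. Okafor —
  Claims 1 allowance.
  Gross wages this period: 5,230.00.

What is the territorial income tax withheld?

Territorial Income Tax: taxable = 5,230.00 − 1×510.00 = 4,720.00
  243.72 + 12.77% × (4,720.00 − 3,600.00) = 243.72 + 12.77% × 1,120.00 = 386.74

386.74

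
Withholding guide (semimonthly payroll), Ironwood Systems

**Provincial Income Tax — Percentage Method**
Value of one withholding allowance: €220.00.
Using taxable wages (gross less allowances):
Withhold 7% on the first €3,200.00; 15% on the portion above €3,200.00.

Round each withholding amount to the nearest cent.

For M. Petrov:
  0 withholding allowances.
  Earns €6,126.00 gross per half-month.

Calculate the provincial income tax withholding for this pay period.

Provincial Income Tax: taxable = €6,126.00
  €224.00 + 15% × (€6,126.00 − €3,200.00) = €224.00 + 15% × €2,926.00 = €662.90

€662.90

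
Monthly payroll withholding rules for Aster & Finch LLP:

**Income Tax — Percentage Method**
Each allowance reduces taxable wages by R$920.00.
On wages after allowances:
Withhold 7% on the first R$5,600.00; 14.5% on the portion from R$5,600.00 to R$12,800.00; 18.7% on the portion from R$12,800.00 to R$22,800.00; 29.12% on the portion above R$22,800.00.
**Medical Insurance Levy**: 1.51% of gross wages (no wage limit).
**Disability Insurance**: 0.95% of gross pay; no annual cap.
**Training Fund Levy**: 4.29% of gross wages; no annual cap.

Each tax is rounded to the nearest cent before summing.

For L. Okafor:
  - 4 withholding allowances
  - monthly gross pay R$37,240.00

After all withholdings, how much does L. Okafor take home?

R$28,286.99

Income Tax: taxable = R$37,240.00 − 4×R$920.00 = R$33,560.00
  R$3,306.00 + 29.12% × (R$33,560.00 − R$22,800.00) = R$3,306.00 + 29.12% × R$10,760.00 = R$6,439.31
Medical Insurance Levy: 1.51% × R$37,240.00 = R$562.32
Disability Insurance: 0.95% × R$37,240.00 = R$353.78
Training Fund Levy: 4.29% × R$37,240.00 = R$1,597.60
Total withheld: R$6,439.31 + R$562.32 + R$353.78 + R$1,597.60 = R$8,953.01
Net pay: R$37,240.00 − R$8,953.01 = R$28,286.99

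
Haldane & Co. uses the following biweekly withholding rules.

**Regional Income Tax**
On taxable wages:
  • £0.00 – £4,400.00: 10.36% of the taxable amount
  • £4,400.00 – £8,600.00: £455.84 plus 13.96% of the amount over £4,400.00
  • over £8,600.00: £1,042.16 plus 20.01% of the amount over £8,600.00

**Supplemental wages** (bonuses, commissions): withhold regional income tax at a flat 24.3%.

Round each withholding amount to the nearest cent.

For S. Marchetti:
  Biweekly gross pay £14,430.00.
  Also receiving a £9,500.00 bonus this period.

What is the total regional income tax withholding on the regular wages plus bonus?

Regional Income Tax: taxable = £14,430.00
  £1,042.16 + 20.01% × (£14,430.00 − £8,600.00) = £1,042.16 + 20.01% × £5,830.00 = £2,208.74
Supplemental (24.3% flat on bonus): 24.3% × £9,500.00 = £2,308.50
Total regional income tax: £2,208.74 + £2,308.50 = £4,517.24

£4,517.24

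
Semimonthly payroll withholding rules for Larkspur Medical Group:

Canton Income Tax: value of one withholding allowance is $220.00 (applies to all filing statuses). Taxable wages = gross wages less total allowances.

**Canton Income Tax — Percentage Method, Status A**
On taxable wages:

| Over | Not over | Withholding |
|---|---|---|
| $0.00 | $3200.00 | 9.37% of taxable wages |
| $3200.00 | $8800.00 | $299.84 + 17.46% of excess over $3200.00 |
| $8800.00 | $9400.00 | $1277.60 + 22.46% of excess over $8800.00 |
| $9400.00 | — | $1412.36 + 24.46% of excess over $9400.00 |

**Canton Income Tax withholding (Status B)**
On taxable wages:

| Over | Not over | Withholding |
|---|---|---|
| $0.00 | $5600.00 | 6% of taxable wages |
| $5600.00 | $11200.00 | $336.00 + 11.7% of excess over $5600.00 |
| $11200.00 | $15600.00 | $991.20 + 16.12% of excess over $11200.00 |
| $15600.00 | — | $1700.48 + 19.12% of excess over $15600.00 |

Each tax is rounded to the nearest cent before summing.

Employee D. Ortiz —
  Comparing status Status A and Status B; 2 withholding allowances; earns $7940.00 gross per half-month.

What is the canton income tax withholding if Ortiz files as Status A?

$1050.62

Canton Income Tax (Status A): taxable = $7940.00 − 2×$220.00 = $7500.00
  $299.84 + 17.46% × ($7500.00 − $3200.00) = $299.84 + 17.46% × $4300.00 = $1050.62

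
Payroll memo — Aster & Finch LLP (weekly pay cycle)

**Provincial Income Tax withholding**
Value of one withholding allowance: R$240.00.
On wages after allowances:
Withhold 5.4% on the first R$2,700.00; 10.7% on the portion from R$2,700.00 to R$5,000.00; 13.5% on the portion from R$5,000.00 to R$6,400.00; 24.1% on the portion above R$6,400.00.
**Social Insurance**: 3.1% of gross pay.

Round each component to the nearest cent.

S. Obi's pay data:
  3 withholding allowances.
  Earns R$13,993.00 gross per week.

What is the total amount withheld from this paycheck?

Provincial Income Tax: taxable = R$13,993.00 − 3×R$240.00 = R$13,273.00
  R$580.90 + 24.1% × (R$13,273.00 − R$6,400.00) = R$580.90 + 24.1% × R$6,873.00 = R$2,237.29
Social Insurance: 3.1% × R$13,993.00 = R$433.78
Total: R$2,237.29 + R$433.78 = R$2,671.07

R$2,671.07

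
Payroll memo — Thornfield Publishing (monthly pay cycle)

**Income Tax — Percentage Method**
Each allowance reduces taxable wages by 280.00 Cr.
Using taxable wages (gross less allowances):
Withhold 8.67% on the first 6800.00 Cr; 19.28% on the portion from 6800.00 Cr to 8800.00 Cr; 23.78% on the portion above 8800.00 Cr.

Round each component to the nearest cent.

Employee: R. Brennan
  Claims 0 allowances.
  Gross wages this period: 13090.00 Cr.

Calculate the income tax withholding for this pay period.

Income Tax: taxable = 13090.00 Cr
  975.16 Cr + 23.78% × (13090.00 Cr − 8800.00 Cr) = 975.16 Cr + 23.78% × 4290.00 Cr = 1995.32 Cr

1995.32 Cr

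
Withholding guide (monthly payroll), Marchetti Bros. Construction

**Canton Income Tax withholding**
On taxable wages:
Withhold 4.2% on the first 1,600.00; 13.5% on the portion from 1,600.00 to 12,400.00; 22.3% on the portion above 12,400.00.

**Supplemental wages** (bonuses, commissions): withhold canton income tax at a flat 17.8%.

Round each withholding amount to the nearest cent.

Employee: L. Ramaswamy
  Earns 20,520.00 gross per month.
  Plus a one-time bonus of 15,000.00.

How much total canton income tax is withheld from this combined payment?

Canton Income Tax: taxable = 20,520.00
  1,525.20 + 22.3% × (20,520.00 − 12,400.00) = 1,525.20 + 22.3% × 8,120.00 = 3,335.96
Supplemental (17.8% flat on bonus): 17.8% × 15,000.00 = 2,670.00
Total canton income tax: 3,335.96 + 2,670.00 = 6,005.96

6,005.96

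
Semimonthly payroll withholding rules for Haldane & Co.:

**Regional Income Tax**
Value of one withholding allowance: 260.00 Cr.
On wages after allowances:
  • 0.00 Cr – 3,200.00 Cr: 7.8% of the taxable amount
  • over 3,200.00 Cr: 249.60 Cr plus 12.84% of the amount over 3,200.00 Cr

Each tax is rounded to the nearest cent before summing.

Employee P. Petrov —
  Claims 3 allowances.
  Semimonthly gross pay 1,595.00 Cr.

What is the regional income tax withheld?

63.57 Cr

Regional Income Tax: taxable = 1,595.00 Cr − 3×260.00 Cr = 815.00 Cr
  7.8% × 815.00 Cr = 63.57 Cr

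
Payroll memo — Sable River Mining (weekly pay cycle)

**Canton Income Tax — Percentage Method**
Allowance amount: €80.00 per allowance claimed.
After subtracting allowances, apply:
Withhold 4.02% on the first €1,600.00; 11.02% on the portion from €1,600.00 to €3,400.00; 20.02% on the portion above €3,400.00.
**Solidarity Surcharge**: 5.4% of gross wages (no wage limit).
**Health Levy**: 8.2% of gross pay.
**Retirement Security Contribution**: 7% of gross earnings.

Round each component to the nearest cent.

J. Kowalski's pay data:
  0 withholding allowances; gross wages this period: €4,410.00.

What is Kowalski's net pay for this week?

€3,036.66

Canton Income Tax: taxable = €4,410.00
  €262.68 + 20.02% × (€4,410.00 − €3,400.00) = €262.68 + 20.02% × €1,010.00 = €464.88
Solidarity Surcharge: 5.4% × €4,410.00 = €238.14
Health Levy: 8.2% × €4,410.00 = €361.62
Retirement Security Contribution: 7% × €4,410.00 = €308.70
Total withheld: €464.88 + €238.14 + €361.62 + €308.70 = €1,373.34
Net pay: €4,410.00 − €1,373.34 = €3,036.66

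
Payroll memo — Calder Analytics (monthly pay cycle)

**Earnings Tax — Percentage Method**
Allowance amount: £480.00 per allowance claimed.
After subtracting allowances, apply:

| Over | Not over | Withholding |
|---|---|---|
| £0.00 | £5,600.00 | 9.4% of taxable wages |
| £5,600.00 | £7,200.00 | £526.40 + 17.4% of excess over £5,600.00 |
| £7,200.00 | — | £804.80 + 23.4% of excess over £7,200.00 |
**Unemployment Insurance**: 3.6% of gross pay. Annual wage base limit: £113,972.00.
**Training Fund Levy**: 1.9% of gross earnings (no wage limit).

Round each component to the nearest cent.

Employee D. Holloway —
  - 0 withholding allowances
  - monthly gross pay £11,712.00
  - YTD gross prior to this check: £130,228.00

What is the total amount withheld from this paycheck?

£2,083.14

Earnings Tax: taxable = £11,712.00
  £804.80 + 23.4% × (£11,712.00 − £7,200.00) = £804.80 + 23.4% × £4,512.00 = £1,860.61
Unemployment Insurance: YTD £130,228.00 ≥ cap £113,972.00 → £0.00
Training Fund Levy: 1.9% × £11,712.00 = £222.53
Total: £1,860.61 + £0.00 + £222.53 = £2,083.14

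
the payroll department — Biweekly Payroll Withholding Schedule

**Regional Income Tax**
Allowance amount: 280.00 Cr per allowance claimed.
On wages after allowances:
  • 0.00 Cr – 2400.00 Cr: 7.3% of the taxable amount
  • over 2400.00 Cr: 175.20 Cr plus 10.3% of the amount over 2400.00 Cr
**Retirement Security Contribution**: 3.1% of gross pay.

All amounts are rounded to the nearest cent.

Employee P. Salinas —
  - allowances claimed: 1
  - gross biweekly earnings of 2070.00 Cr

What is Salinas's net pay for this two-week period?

1875.16 Cr

Regional Income Tax: taxable = 2070.00 Cr − 1×280.00 Cr = 1790.00 Cr
  7.3% × 1790.00 Cr = 130.67 Cr
Retirement Security Contribution: 3.1% × 2070.00 Cr = 64.17 Cr
Total withheld: 130.67 Cr + 64.17 Cr = 194.84 Cr
Net pay: 2070.00 Cr − 194.84 Cr = 1875.16 Cr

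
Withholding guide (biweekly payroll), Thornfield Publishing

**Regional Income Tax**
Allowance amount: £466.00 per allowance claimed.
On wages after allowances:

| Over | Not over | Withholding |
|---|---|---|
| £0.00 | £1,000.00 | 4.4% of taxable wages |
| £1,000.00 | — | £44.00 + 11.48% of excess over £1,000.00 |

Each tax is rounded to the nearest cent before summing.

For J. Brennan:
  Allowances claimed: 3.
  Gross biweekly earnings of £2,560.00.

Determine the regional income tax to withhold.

£62.60

Regional Income Tax: taxable = £2,560.00 − 3×£466.00 = £1,162.00
  £44.00 + 11.48% × (£1,162.00 − £1,000.00) = £44.00 + 11.48% × £162.00 = £62.60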